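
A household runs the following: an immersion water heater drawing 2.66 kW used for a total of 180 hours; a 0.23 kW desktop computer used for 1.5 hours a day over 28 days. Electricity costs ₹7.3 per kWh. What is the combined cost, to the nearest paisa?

₹3565.76

immersion water heater: 2.66 kW × 180 h = 478.8 kWh
desktop computer: Runtime = 1.5 h/day × 28 days = 42 h
desktop computer: 0.23 kW × 42 h = 9.66 kWh
Total energy = 488.46 kWh
Cost = 488.46 × ₹7.3 = ₹3565.76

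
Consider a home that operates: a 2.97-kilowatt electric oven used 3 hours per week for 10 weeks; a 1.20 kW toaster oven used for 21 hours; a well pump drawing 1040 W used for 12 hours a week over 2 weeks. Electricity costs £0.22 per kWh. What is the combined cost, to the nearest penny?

£30.64

electric oven: Runtime = 3 h/week × 10 weeks = 30 h
electric oven: 2.97 kW × 30 h = 89.1 kWh
toaster oven: 1.2 kW × 21 h = 25.2 kWh
well pump: Runtime = 12 h/week × 2 weeks = 24 h
well pump: 1.04 kW × 24 h = 24.96 kWh
Total energy = 139.26 kWh
Cost = 139.26 × £0.22 = £30.64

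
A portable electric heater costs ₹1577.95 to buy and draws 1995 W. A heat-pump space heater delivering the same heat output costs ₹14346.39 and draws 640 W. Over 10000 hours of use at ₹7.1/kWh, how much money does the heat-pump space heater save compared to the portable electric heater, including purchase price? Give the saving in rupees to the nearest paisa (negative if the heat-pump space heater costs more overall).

portable electric heater: ₹1577.95 + (1995/1000) kW × 10000 h × ₹7.1 = ₹1577.95 + ₹141645 = ₹143222.95
heat-pump space heater: ₹14346.39 + (640/1000) kW × 10000 h × ₹7.1 = ₹14346.39 + ₹45440 = ₹59786.39
Saving = ₹143222.95 − ₹59786.39 = ₹83436.56

₹83436.56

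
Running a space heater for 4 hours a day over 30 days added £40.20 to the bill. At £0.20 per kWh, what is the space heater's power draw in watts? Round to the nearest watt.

Energy = £40.20 ÷ £0.20/kWh = 201 kWh
Runtime = 4 h/day × 30 days = 120 h
Power = 201 kWh ÷ 120 h = 1.675 kW = 1675 W

1675 W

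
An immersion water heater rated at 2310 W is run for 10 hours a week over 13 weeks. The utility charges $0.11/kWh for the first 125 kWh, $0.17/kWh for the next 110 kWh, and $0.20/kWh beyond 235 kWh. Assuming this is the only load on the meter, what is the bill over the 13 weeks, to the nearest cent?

$45.51

Runtime = 10 h/week × 13 weeks = 130 h
Energy = 2.31 kW × 130 h = 300.3 kWh
Tier 1 (0–125 kWh): 125 × $0.11 = $13.75
Tier 2 (125–235 kWh): 110 × $0.17 = $18.7
Above 235 kWh: 65.3 × $0.20 = $13.06
Bill = $45.51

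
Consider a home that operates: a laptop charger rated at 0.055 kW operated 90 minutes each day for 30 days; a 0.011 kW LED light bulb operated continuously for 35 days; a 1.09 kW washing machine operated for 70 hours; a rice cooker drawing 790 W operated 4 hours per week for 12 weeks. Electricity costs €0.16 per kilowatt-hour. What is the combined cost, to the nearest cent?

laptop charger: Runtime = 90 min × 30 = 2700 min = 45 h
laptop charger: 0.055 kW × 45 h = 2.475 kWh
LED light bulb: Runtime = 24 h × 35 = 840 h
LED light bulb: 0.011 kW × 840 h = 9.24 kWh
washing machine: 1.09 kW × 70 h = 76.3 kWh
rice cooker: Runtime = 4 h/week × 12 weeks = 48 h
rice cooker: 0.79 kW × 48 h = 37.92 kWh
Total energy = 125.935 kWh
Cost = 125.935 × €0.16 = €20.15

€20.15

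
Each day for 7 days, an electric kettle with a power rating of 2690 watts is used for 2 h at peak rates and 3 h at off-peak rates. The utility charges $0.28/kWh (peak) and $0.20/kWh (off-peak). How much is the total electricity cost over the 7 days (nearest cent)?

Peak energy = 2.69 kW × 2 h × 7 = 37.66 kWh
Off-peak energy = 2.69 kW × 3 h × 7 = 56.49 kWh
Cost = 37.66 × $0.28 + 56.49 × $0.20 = $10.5448 + $11.298 = $21.84

$21.84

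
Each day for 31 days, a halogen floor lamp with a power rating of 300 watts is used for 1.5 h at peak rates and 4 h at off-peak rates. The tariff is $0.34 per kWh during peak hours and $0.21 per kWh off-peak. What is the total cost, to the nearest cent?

$12.56

Peak energy = 0.3 kW × 1.5 h × 31 = 13.95 kWh
Off-peak energy = 0.3 kW × 4 h × 31 = 37.2 kWh
Cost = 13.95 × $0.34 + 37.2 × $0.21 = $4.743 + $7.812 = $12.56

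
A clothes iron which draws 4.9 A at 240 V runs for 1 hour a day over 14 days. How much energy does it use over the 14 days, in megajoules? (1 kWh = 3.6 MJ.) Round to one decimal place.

59.3 MJ

Power = 4.9 A × 240 V = 1176 W = 1.176 kW
Runtime = 1 h/day × 14 days = 14 h
Energy = 1.176 kW × 14 h = 16.464 kWh
= 16.464 × 3.6 MJ = 59.3 MJ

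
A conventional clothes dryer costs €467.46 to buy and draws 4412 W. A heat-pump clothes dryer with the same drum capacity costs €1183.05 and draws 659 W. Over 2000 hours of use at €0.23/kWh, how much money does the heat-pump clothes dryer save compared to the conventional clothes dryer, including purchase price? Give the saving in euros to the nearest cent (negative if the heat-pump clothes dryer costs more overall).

conventional clothes dryer: €467.46 + (4412/1000) kW × 2000 h × €0.23 = €467.46 + €2029.52 = €2496.98
heat-pump clothes dryer: €1183.05 + (659/1000) kW × 2000 h × €0.23 = €1183.05 + €303.14 = €1486.19
Saving = €2496.98 − €1486.19 = €1010.79

€1010.79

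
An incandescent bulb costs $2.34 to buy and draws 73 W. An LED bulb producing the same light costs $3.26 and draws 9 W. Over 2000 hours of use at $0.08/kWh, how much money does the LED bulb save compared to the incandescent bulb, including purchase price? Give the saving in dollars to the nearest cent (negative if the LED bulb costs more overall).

$9.32

incandescent bulb: $2.34 + (73/1000) kW × 2000 h × $0.08 = $2.34 + $11.68 = $14.02
LED bulb: $3.26 + (9/1000) kW × 2000 h × $0.08 = $3.26 + $1.44 = $4.7
Saving = $14.02 − $4.7 = $9.32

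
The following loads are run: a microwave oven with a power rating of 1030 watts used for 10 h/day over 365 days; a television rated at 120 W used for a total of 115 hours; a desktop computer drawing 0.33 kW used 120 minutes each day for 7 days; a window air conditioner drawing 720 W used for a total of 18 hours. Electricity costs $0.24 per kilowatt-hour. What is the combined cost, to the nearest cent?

$909.81

microwave oven: Runtime = 10 h/day × 365 days = 3650 h
microwave oven: 1.03 kW × 3650 h = 3759.5 kWh
television: 0.12 kW × 115 h = 13.8 kWh
desktop computer: Runtime = 120 min × 7 = 840 min = 14 h
desktop computer: 0.33 kW × 14 h = 4.62 kWh
window air conditioner: 0.72 kW × 18 h = 12.96 kWh
Total energy = 3790.88 kWh
Cost = 3790.88 × $0.24 = $909.81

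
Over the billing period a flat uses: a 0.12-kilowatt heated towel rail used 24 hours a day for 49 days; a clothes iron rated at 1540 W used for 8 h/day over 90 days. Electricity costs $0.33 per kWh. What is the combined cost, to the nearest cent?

$412.47

heated towel rail: Runtime = 24 h × 49 = 1176 h
heated towel rail: 0.12 kW × 1176 h = 141.12 kWh
clothes iron: Runtime = 8 h/day × 90 days = 720 h
clothes iron: 1.54 kW × 720 h = 1108.8 kWh
Total energy = 1249.92 kWh
Cost = 1249.92 × $0.33 = $412.47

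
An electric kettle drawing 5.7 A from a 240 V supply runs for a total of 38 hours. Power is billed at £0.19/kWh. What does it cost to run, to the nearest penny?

£9.88

Power = 5.7 A × 240 V = 1368 W = 1.368 kW
Energy = 1.368 kW × 38 h = 51.984 kWh
Cost = 51.984 kWh × £0.19/kWh = £9.88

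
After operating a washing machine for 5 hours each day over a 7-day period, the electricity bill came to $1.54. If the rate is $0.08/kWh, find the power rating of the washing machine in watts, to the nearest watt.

Energy = $1.54 ÷ $0.08/kWh = 19.25 kWh
Runtime = 5 h/day × 7 days = 35 h
Power = 19.25 kWh ÷ 35 h = 0.55 kW = 550 W

550 W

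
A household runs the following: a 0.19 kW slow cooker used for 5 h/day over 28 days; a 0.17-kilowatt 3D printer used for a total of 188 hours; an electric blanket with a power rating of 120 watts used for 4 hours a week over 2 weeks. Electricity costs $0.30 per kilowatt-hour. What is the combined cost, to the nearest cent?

slow cooker: Runtime = 5 h/day × 28 days = 140 h
slow cooker: 0.19 kW × 140 h = 26.6 kWh
3D printer: 0.17 kW × 188 h = 31.96 kWh
electric blanket: Runtime = 4 h/week × 2 weeks = 8 h
electric blanket: 0.12 kW × 8 h = 0.96 kWh
Total energy = 59.52 kWh
Cost = 59.52 × $0.30 = $17.86

$17.86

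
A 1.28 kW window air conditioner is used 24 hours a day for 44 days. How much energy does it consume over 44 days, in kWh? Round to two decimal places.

1351.68 kWh

Runtime = 24 h × 44 = 1056 h
Energy = 1.28 kW × 1056 h = 1351.68 kWh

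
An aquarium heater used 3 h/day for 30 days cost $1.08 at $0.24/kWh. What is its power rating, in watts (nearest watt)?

Energy = $1.08 ÷ $0.24/kWh = 4.5 kWh
Runtime = 3 h/day × 30 days = 90 h
Power = 4.5 kWh ÷ 90 h = 0.05 kW = 50 W

50 W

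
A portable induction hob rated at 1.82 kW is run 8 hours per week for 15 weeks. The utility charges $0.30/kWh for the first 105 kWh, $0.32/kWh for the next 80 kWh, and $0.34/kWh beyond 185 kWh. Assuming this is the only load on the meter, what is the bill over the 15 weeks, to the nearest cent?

Runtime = 8 h/week × 15 weeks = 120 h
Energy = 1.82 kW × 120 h = 218.4 kWh
Tier 1 (0–105 kWh): 105 × $0.30 = $31.5
Tier 2 (105–185 kWh): 80 × $0.32 = $25.6
Above 185 kWh: 33.4 × $0.34 = $11.356
Bill = $68.46

$68.46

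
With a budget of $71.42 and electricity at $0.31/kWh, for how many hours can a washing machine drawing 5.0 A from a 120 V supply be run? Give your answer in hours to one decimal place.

Power = 5.0 A × 120 V = 600 W = 0.6 kW
Energy available = $71.42 ÷ $0.31/kWh = 230.3871 kWh
Hours = 230.3871 kWh ÷ 0.6 kW = 384.0 h

384.0 h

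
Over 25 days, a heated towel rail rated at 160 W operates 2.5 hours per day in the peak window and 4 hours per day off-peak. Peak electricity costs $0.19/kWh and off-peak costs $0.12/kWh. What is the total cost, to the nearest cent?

Peak energy = 0.16 kW × 2.5 h × 25 = 10 kWh
Off-peak energy = 0.16 kW × 4 h × 25 = 16 kWh
Cost = 10 × $0.19 + 16 × $0.12 = $1.9 + $1.92 = $3.82

$3.82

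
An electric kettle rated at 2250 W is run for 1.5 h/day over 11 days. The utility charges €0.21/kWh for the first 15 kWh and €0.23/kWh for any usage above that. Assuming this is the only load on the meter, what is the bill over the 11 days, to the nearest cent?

€8.24

Runtime = 1.5 h/day × 11 days = 16.5 h
Energy = 2.25 kW × 16.5 h = 37.125 kWh
Tier 1 (0–15 kWh): 15 × €0.21 = €3.15
Above 15 kWh: 22.125 × €0.23 = €5.08875
Bill = €8.24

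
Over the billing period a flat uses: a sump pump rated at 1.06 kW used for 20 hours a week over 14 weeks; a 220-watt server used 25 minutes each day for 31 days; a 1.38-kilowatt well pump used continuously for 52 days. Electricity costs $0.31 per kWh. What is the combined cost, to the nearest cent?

$626.78

sump pump: Runtime = 20 h/week × 14 weeks = 280 h
sump pump: 1.06 kW × 280 h = 296.8 kWh
server: Runtime = 25 min × 31 = 775 min = 12.916666… h
server: 0.22 kW × 12.916666… h = 2.841666… kWh
well pump: Runtime = 24 h × 52 = 1248 h
well pump: 1.38 kW × 1248 h = 1722.24 kWh
Total energy = 2021.881666… kWh
Cost = 2021.881666… × $0.31 = $626.78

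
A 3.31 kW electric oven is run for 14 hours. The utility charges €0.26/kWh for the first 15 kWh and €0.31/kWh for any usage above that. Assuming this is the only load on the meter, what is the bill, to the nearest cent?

Energy = 3.31 kW × 14 h = 46.34 kWh
Tier 1 (0–15 kWh): 15 × €0.26 = €3.9
Above 15 kWh: 31.34 × €0.31 = €9.7154
Bill = €13.62

€13.62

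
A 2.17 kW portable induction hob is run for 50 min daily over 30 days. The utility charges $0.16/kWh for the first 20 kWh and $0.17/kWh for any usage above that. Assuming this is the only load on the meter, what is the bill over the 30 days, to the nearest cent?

$9.02

Runtime = 50 min × 30 = 1500 min = 25 h
Energy = 2.17 kW × 25 h = 54.25 kWh
Tier 1 (0–20 kWh): 20 × $0.16 = $3.2
Above 20 kWh: 34.25 × $0.17 = $5.8225
Bill = $9.02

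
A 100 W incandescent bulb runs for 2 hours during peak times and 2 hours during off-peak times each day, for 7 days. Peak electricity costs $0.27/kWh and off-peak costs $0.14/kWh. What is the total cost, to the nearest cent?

$0.57

Peak energy = 0.1 kW × 2 h × 7 = 1.4 kWh
Off-peak energy = 0.1 kW × 2 h × 7 = 1.4 kWh
Cost = 1.4 × $0.27 + 1.4 × $0.14 = $0.378 + $0.196 = $0.57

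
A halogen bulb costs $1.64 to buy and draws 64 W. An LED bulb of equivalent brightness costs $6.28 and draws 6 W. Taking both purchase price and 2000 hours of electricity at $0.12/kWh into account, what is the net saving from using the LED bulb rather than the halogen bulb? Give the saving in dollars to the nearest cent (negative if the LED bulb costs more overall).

$9.28

halogen bulb: $1.64 + (64/1000) kW × 2000 h × $0.12 = $1.64 + $15.36 = $17
LED bulb: $6.28 + (6/1000) kW × 2000 h × $0.12 = $6.28 + $1.44 = $7.72
Saving = $17 − $7.72 = $9.28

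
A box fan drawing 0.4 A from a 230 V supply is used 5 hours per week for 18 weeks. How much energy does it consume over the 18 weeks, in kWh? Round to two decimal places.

8.28 kWh

Power = 0.4 A × 230 V = 92 W = 0.092 kW
Runtime = 5 h/week × 18 weeks = 90 h
Energy = 0.092 kW × 90 h = 8.28 kWh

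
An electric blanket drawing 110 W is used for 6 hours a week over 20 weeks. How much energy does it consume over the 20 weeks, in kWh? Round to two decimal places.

13.20 kWh

Runtime = 6 h/week × 20 weeks = 120 h
Energy = 0.11 kW × 120 h = 13.2 kWh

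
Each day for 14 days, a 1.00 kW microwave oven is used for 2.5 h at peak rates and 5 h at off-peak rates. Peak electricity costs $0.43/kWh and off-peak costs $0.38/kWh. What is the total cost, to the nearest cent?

Peak energy = 1 kW × 2.5 h × 14 = 35 kWh
Off-peak energy = 1 kW × 5 h × 14 = 70 kWh
Cost = 35 × $0.43 + 70 × $0.38 = $15.05 + $26.6 = $41.65

$41.65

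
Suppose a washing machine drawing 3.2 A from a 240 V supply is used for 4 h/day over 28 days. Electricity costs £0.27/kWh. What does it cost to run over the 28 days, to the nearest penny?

Power = 3.2 A × 240 V = 768 W = 0.768 kW
Runtime = 4 h/day × 28 days = 112 h
Energy = 0.768 kW × 112 h = 86.016 kWh
Cost = 86.016 kWh × £0.27/kWh = £23.22

£23.22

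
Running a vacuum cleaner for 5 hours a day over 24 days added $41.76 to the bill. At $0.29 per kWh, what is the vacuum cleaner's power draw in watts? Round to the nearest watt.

Energy = $41.76 ÷ $0.29/kWh = 144 kWh
Runtime = 5 h/day × 24 days = 120 h
Power = 144 kWh ÷ 120 h = 1.2 kW = 1200 W

1200 W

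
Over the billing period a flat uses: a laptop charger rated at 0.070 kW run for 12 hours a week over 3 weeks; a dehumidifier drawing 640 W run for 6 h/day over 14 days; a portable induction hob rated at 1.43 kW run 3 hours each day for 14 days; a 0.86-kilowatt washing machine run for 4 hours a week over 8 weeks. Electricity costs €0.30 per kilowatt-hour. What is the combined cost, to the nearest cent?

€43.16

laptop charger: Runtime = 12 h/week × 3 weeks = 36 h
laptop charger: 0.07 kW × 36 h = 2.52 kWh
dehumidifier: Runtime = 6 h/day × 14 days = 84 h
dehumidifier: 0.64 kW × 84 h = 53.76 kWh
portable induction hob: Runtime = 3 h/day × 14 days = 42 h
portable induction hob: 1.43 kW × 42 h = 60.06 kWh
washing machine: Runtime = 4 h/week × 8 weeks = 32 h
washing machine: 0.86 kW × 32 h = 27.52 kWh
Total energy = 143.86 kWh
Cost = 143.86 × €0.30 = €43.16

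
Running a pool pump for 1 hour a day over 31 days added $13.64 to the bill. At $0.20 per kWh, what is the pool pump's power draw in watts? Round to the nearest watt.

Energy = $13.64 ÷ $0.20/kWh = 68.2 kWh
Runtime = 1 h/day × 31 days = 31 h
Power = 68.2 kWh ÷ 31 h = 2.2 kW = 2200 W

2200 W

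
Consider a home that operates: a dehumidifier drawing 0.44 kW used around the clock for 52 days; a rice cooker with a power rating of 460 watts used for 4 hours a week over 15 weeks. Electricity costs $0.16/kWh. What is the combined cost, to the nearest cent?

dehumidifier: Runtime = 24 h × 52 = 1248 h
dehumidifier: 0.44 kW × 1248 h = 549.12 kWh
rice cooker: Runtime = 4 h/week × 15 weeks = 60 h
rice cooker: 0.46 kW × 60 h = 27.6 kWh
Total energy = 576.72 kWh
Cost = 576.72 × $0.16 = $92.28

$92.28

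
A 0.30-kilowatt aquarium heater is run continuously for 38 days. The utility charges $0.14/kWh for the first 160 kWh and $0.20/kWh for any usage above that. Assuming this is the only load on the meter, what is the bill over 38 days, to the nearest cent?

$45.12

Runtime = 24 h × 38 = 912 h
Energy = 0.3 kW × 912 h = 273.6 kWh
Tier 1 (0–160 kWh): 160 × $0.14 = $22.4
Above 160 kWh: 113.6 × $0.20 = $22.72
Bill = $45.12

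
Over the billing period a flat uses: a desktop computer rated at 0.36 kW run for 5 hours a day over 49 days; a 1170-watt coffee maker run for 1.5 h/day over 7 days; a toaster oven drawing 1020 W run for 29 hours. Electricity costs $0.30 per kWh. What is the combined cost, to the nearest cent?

desktop computer: Runtime = 5 h/day × 49 days = 245 h
desktop computer: 0.36 kW × 245 h = 88.2 kWh
coffee maker: Runtime = 1.5 h/day × 7 days = 10.5 h
coffee maker: 1.17 kW × 10.5 h = 12.285 kWh
toaster oven: 1.02 kW × 29 h = 29.58 kWh
Total energy = 130.065 kWh
Cost = 130.065 × $0.30 = $39.02

$39.02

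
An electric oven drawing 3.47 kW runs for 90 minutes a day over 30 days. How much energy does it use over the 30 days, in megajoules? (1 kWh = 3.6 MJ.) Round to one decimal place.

562.1 MJ

Runtime = 90 min × 30 = 2700 min = 45 h
Energy = 3.47 kW × 45 h = 156.15 kWh
= 156.15 × 3.6 MJ = 562.1 MJ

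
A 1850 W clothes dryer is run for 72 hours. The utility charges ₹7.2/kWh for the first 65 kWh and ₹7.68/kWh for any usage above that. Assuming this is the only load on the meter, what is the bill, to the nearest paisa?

Energy = 1.85 kW × 72 h = 133.2 kWh
Tier 1 (0–65 kWh): 65 × ₹7.2 = ₹468
Above 65 kWh: 68.2 × ₹7.68 = ₹523.776
Bill = ₹991.78

₹991.78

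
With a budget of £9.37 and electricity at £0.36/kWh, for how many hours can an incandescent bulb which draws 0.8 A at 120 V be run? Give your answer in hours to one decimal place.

Power = 0.8 A × 120 V = 96 W = 0.096 kW
Energy available = £9.37 ÷ £0.36/kWh = 26.0278 kWh
Hours = 26.0278 kWh ÷ 0.096 kW = 271.1 h

271.1 h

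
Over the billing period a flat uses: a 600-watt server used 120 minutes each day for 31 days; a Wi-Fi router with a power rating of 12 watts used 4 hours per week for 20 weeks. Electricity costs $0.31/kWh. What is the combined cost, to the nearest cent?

server: Runtime = 120 min × 31 = 3720 min = 62 h
server: 0.6 kW × 62 h = 37.2 kWh
Wi-Fi router: Runtime = 4 h/week × 20 weeks = 80 h
Wi-Fi router: 0.012 kW × 80 h = 0.96 kWh
Total energy = 38.16 kWh
Cost = 38.16 × $0.31 = $11.83

$11.83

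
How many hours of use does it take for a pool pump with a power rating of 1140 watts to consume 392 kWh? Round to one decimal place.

Hours = 392 kWh ÷ 1.14 kW = 343.9 h

343.9 h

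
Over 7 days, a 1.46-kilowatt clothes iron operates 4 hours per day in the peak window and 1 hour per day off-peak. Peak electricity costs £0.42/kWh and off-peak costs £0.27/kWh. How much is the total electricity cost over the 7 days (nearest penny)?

Peak energy = 1.46 kW × 4 h × 7 = 40.88 kWh
Off-peak energy = 1.46 kW × 1 h × 7 = 10.22 kWh
Cost = 40.88 × £0.42 + 10.22 × £0.27 = £17.1696 + £2.7594 = £19.93

£19.93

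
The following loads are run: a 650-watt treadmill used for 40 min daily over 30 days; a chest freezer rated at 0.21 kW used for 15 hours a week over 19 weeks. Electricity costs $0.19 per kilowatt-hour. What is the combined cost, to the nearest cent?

treadmill: Runtime = 40 min × 30 = 1200 min = 20 h
treadmill: 0.65 kW × 20 h = 13 kWh
chest freezer: Runtime = 15 h/week × 19 weeks = 285 h
chest freezer: 0.21 kW × 285 h = 59.85 kWh
Total energy = 72.85 kWh
Cost = 72.85 × $0.19 = $13.84

$13.84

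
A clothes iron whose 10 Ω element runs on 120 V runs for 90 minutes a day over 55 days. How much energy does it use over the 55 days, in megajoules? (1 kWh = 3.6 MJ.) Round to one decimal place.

427.7 MJ

Power = V²/R = 120²/10 = 1440 W = 1.44 kW
Runtime = 90 min × 55 = 4950 min = 82.5 h
Energy = 1.44 kW × 82.5 h = 118.8 kWh
= 118.8 × 3.6 MJ = 427.7 MJ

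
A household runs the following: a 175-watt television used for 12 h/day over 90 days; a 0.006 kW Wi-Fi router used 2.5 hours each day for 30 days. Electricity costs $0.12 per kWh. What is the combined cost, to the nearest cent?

$22.73

television: Runtime = 12 h/day × 90 days = 1080 h
television: 0.175 kW × 1080 h = 189 kWh
Wi-Fi router: Runtime = 2.5 h/day × 30 days = 75 h
Wi-Fi router: 0.006 kW × 75 h = 0.45 kWh
Total energy = 189.45 kWh
Cost = 189.45 × $0.12 = $22.73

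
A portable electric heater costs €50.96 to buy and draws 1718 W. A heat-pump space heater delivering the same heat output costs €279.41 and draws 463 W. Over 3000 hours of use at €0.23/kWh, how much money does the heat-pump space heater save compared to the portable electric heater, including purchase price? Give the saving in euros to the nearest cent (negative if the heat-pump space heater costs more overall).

€637.50

portable electric heater: €50.96 + (1718/1000) kW × 3000 h × €0.23 = €50.96 + €1185.42 = €1236.38
heat-pump space heater: €279.41 + (463/1000) kW × 3000 h × €0.23 = €279.41 + €319.47 = €598.88
Saving = €1236.38 − €598.88 = €637.5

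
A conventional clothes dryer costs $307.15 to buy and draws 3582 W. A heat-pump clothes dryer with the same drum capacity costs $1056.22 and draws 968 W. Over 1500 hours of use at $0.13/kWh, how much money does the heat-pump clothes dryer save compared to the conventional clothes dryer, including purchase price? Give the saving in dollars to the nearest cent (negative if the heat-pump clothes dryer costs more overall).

conventional clothes dryer: $307.15 + (3582/1000) kW × 1500 h × $0.13 = $307.15 + $698.49 = $1005.64
heat-pump clothes dryer: $1056.22 + (968/1000) kW × 1500 h × $0.13 = $1056.22 + $188.76 = $1244.98
Saving = $1005.64 − $1244.98 = −$239.34

-$239.34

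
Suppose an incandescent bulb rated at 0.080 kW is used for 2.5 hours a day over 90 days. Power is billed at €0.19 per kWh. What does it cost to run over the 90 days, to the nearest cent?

€3.42

Runtime = 2.5 h/day × 90 days = 225 h
Energy = 0.08 kW × 225 h = 18 kWh
Cost = 18 kWh × €0.19/kWh = €3.42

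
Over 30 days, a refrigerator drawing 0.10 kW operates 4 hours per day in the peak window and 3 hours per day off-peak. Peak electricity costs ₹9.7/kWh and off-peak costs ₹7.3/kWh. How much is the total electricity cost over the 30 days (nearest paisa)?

Peak energy = 0.1 kW × 4 h × 30 = 12 kWh
Off-peak energy = 0.1 kW × 3 h × 30 = 9 kWh
Cost = 12 × ₹9.7 + 9 × ₹7.3 = ₹116.4 + ₹65.7 = ₹182.10

₹182.10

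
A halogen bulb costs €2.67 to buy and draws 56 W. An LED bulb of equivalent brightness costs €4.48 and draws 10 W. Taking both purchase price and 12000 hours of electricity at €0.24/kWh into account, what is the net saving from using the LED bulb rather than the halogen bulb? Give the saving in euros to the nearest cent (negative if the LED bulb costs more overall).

€130.67

halogen bulb: €2.67 + (56/1000) kW × 12000 h × €0.24 = €2.67 + €161.28 = €163.95
LED bulb: €4.48 + (10/1000) kW × 12000 h × €0.24 = €4.48 + €28.8 = €33.28
Saving = €163.95 − €33.28 = €130.67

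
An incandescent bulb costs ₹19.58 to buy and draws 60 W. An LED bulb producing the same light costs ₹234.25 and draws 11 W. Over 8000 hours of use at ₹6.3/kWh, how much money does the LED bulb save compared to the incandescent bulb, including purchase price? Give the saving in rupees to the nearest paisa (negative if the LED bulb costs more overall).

incandescent bulb: ₹19.58 + (60/1000) kW × 8000 h × ₹6.3 = ₹19.58 + ₹3024 = ₹3043.58
LED bulb: ₹234.25 + (11/1000) kW × 8000 h × ₹6.3 = ₹234.25 + ₹554.4 = ₹788.65
Saving = ₹3043.58 − ₹788.65 = ₹2254.93

₹2254.93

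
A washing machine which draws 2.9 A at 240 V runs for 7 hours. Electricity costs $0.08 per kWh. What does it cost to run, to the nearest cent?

$0.39

Power = 2.9 A × 240 V = 696 W = 0.696 kW
Energy = 0.696 kW × 7 h = 4.872 kWh
Cost = 4.872 kWh × $0.08/kWh = $0.39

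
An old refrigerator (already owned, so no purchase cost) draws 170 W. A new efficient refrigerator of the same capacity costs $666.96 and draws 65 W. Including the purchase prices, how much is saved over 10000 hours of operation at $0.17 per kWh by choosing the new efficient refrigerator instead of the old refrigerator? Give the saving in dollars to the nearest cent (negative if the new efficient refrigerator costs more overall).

-$488.46

old refrigerator: $0.00 + (170/1000) kW × 10000 h × $0.17 = $0.00 + $289 = $289
new efficient refrigerator: $666.96 + (65/1000) kW × 10000 h × $0.17 = $666.96 + $110.5 = $777.46
Saving = $289 − $777.46 = −$488.46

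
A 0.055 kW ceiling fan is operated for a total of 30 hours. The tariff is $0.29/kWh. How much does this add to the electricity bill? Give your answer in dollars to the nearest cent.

$0.48

Energy = 0.055 kW × 30 h = 1.65 kWh
Cost = 1.65 kWh × $0.29/kWh = $0.48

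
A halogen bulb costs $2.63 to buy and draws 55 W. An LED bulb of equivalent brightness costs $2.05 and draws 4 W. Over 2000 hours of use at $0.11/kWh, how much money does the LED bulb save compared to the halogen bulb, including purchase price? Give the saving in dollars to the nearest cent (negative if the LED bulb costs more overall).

halogen bulb: $2.63 + (55/1000) kW × 2000 h × $0.11 = $2.63 + $12.1 = $14.73
LED bulb: $2.05 + (4/1000) kW × 2000 h × $0.11 = $2.05 + $0.88 = $2.93
Saving = $14.73 − $2.93 = $11.8

$11.80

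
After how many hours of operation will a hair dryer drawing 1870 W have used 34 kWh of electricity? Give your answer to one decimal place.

18.2 h

Hours = 34 kWh ÷ 1.87 kW = 18.2 h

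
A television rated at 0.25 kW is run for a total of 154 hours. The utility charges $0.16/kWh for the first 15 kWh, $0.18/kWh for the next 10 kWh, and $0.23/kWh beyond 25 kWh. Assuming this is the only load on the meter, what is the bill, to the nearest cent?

$7.31

Energy = 0.25 kW × 154 h = 38.5 kWh
Tier 1 (0–15 kWh): 15 × $0.16 = $2.4
Tier 2 (15–25 kWh): 10 × $0.18 = $1.8
Above 25 kWh: 13.5 × $0.23 = $3.105
Bill = $7.31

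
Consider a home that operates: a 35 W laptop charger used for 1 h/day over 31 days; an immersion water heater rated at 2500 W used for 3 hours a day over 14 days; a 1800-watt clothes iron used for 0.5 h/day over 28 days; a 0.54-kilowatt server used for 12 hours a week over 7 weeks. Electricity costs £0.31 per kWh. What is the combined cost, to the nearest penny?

£54.76

laptop charger: Runtime = 1 h/day × 31 days = 31 h
laptop charger: 0.035 kW × 31 h = 1.085 kWh
immersion water heater: Runtime = 3 h/day × 14 days = 42 h
immersion water heater: 2.5 kW × 42 h = 105 kWh
clothes iron: Runtime = 0.5 h/day × 28 days = 14 h
clothes iron: 1.8 kW × 14 h = 25.2 kWh
server: Runtime = 12 h/week × 7 weeks = 84 h
server: 0.54 kW × 84 h = 45.36 kWh
Total energy = 176.645 kWh
Cost = 176.645 × £0.31 = £54.76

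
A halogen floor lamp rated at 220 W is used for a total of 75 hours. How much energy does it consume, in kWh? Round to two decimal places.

16.50 kWh

Energy = 0.22 kW × 75 h = 16.5 kWh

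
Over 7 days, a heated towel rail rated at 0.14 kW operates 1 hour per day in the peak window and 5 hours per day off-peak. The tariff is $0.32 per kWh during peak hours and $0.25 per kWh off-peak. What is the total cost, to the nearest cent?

Peak energy = 0.14 kW × 1 h × 7 = 0.98 kWh
Off-peak energy = 0.14 kW × 5 h × 7 = 4.9 kWh
Cost = 0.98 × $0.32 + 4.9 × $0.25 = $0.3136 + $1.225 = $1.54

$1.54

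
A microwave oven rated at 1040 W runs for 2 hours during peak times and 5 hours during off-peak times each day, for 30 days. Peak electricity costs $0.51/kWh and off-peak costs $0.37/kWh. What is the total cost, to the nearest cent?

Peak energy = 1.04 kW × 2 h × 30 = 62.4 kWh
Off-peak energy = 1.04 kW × 5 h × 30 = 156 kWh
Cost = 62.4 × $0.51 + 156 × $0.37 = $31.824 + $57.72 = $89.54

$89.54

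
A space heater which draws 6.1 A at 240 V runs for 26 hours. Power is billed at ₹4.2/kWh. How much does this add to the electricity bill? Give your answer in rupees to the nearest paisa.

Power = 6.1 A × 240 V = 1464 W = 1.464 kW
Energy = 1.464 kW × 26 h = 38.064 kWh
Cost = 38.064 kWh × ₹4.2/kWh = ₹159.87

₹159.87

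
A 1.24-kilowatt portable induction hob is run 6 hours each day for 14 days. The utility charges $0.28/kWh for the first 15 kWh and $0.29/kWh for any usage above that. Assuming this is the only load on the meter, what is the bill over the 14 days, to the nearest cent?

$30.06

Runtime = 6 h/day × 14 days = 84 h
Energy = 1.24 kW × 84 h = 104.16 kWh
Tier 1 (0–15 kWh): 15 × $0.28 = $4.2
Above 15 kWh: 89.16 × $0.29 = $25.8564
Bill = $30.06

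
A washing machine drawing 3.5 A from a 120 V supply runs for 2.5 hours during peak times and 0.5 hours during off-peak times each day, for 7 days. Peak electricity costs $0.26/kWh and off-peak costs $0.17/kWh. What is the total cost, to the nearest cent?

$2.16

Power = 3.5 A × 120 V = 420 W = 0.42 kW
Peak energy = 0.42 kW × 2.5 h × 7 = 7.35 kWh
Off-peak energy = 0.42 kW × 0.5 h × 7 = 1.47 kWh
Cost = 7.35 × $0.26 + 1.47 × $0.17 = $1.911 + $0.2499 = $2.16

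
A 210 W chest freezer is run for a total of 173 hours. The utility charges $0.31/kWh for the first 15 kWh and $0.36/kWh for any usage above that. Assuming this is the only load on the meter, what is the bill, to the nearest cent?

$12.33

Energy = 0.21 kW × 173 h = 36.33 kWh
Tier 1 (0–15 kWh): 15 × $0.31 = $4.65
Above 15 kWh: 21.33 × $0.36 = $7.6788
Bill = $12.33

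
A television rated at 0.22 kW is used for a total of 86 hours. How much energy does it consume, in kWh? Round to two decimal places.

Energy = 0.22 kW × 86 h = 18.92 kWh

18.92 kWh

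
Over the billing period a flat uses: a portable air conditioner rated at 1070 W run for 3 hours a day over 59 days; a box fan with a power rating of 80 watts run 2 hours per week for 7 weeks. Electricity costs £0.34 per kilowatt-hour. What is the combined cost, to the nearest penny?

portable air conditioner: Runtime = 3 h/day × 59 days = 177 h
portable air conditioner: 1.07 kW × 177 h = 189.39 kWh
box fan: Runtime = 2 h/week × 7 weeks = 14 h
box fan: 0.08 kW × 14 h = 1.12 kWh
Total energy = 190.51 kWh
Cost = 190.51 × £0.34 = £64.77

£64.77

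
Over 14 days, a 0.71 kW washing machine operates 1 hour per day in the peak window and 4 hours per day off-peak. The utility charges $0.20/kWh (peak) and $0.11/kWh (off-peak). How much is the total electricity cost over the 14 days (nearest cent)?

Peak energy = 0.71 kW × 1 h × 14 = 9.94 kWh
Off-peak energy = 0.71 kW × 4 h × 14 = 39.76 kWh
Cost = 9.94 × $0.20 + 39.76 × $0.11 = $1.988 + $4.3736 = $6.36

$6.36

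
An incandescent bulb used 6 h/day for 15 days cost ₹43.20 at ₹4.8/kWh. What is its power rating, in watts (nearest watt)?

100 W

Energy = ₹43.20 ÷ ₹4.8/kWh = 9 kWh
Runtime = 6 h/day × 15 days = 90 h
Power = 9 kWh ÷ 90 h = 0.1 kW = 100 W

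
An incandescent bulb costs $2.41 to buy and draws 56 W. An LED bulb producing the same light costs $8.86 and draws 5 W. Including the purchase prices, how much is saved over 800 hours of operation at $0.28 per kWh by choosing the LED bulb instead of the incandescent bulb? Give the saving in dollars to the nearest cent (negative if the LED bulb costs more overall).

$4.97

incandescent bulb: $2.41 + (56/1000) kW × 800 h × $0.28 = $2.41 + $12.544 = $14.954
LED bulb: $8.86 + (5/1000) kW × 800 h × $0.28 = $8.86 + $1.12 = $9.98
Saving = $14.954 − $9.98 = $4.974 → $4.97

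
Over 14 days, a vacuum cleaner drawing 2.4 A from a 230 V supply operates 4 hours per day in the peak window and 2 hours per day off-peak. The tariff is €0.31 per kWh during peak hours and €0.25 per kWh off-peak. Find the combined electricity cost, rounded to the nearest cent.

€13.45

Power = 2.4 A × 230 V = 552 W = 0.552 kW
Peak energy = 0.552 kW × 4 h × 14 = 30.912 kWh
Off-peak energy = 0.552 kW × 2 h × 14 = 15.456 kWh
Cost = 30.912 × €0.31 + 15.456 × €0.25 = €9.58272 + €3.864 = €13.45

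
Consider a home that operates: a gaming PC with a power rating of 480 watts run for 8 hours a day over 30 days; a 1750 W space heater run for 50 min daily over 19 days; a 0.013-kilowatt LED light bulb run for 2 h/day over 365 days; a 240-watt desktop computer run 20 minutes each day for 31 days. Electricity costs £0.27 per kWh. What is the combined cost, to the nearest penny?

gaming PC: Runtime = 8 h/day × 30 days = 240 h
gaming PC: 0.48 kW × 240 h = 115.2 kWh
space heater: Runtime = 50 min × 19 = 950 min = 15.833333… h
space heater: 1.75 kW × 15.833333… h = 27.708333… kWh
LED light bulb: Runtime = 2 h/day × 365 days = 730 h
LED light bulb: 0.013 kW × 730 h = 9.49 kWh
desktop computer: Runtime = 20 min × 31 = 620 min = 10.333333… h
desktop computer: 0.24 kW × 10.333333… h = 2.48 kWh
Total energy = 154.878333… kWh
Cost = 154.878333… × £0.27 = £41.82

£41.82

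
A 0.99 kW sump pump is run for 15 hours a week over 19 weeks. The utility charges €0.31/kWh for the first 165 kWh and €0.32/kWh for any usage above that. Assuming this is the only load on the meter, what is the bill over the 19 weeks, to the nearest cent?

€88.64

Runtime = 15 h/week × 19 weeks = 285 h
Energy = 0.99 kW × 285 h = 282.15 kWh
Tier 1 (0–165 kWh): 165 × €0.31 = €51.15
Above 165 kWh: 117.15 × €0.32 = €37.488
Bill = €88.64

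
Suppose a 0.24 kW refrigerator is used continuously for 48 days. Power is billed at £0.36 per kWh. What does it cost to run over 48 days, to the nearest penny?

Runtime = 24 h × 48 = 1152 h
Energy = 0.24 kW × 1152 h = 276.48 kWh
Cost = 276.48 kWh × £0.36/kWh = £99.53

£99.53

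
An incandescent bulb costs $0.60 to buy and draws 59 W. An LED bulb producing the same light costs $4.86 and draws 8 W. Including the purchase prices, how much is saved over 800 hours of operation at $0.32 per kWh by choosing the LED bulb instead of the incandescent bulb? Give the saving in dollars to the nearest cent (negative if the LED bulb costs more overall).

incandescent bulb: $0.60 + (59/1000) kW × 800 h × $0.32 = $0.60 + $15.104 = $15.704
LED bulb: $4.86 + (8/1000) kW × 800 h × $0.32 = $4.86 + $2.048 = $6.908
Saving = $15.704 − $6.908 = $8.796 → $8.80

$8.80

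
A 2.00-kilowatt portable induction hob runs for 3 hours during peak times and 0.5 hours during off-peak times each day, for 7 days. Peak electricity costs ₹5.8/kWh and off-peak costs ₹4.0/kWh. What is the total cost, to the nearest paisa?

₹271.60

Peak energy = 2 kW × 3 h × 7 = 42 kWh
Off-peak energy = 2 kW × 0.5 h × 7 = 7 kWh
Cost = 42 × ₹5.8 + 7 × ₹4.0 = ₹243.6 + ₹28 = ₹271.60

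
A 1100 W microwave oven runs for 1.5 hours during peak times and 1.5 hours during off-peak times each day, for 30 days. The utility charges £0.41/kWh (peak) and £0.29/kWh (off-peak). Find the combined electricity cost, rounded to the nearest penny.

£34.65

Peak energy = 1.1 kW × 1.5 h × 30 = 49.5 kWh
Off-peak energy = 1.1 kW × 1.5 h × 30 = 49.5 kWh
Cost = 49.5 × £0.41 + 49.5 × £0.29 = £20.295 + £14.355 = £34.65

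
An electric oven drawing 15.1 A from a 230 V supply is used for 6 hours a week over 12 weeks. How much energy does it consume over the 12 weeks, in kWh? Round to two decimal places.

Power = 15.1 A × 230 V = 3473 W = 3.473 kW
Runtime = 6 h/week × 12 weeks = 72 h
Energy = 3.473 kW × 72 h = 250.056 kWh ≈ 250.06 kWh

250.06 kWh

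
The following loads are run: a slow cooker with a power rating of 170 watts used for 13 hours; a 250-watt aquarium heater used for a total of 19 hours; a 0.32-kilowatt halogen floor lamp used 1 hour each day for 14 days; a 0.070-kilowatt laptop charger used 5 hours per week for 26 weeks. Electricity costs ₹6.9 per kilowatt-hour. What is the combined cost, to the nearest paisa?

₹141.73

slow cooker: 0.17 kW × 13 h = 2.21 kWh
aquarium heater: 0.25 kW × 19 h = 4.75 kWh
halogen floor lamp: Runtime = 1 h/day × 14 days = 14 h
halogen floor lamp: 0.32 kW × 14 h = 4.48 kWh
laptop charger: Runtime = 5 h/week × 26 weeks = 130 h
laptop charger: 0.07 kW × 130 h = 9.1 kWh
Total energy = 20.54 kWh
Cost = 20.54 × ₹6.9 = ₹141.73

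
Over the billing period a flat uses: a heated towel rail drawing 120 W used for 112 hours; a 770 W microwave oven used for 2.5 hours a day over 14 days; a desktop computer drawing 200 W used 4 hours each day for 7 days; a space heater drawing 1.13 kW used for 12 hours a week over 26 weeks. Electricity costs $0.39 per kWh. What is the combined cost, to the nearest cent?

$155.43

heated towel rail: 0.12 kW × 112 h = 13.44 kWh
microwave oven: Runtime = 2.5 h/day × 14 days = 35 h
microwave oven: 0.77 kW × 35 h = 26.95 kWh
desktop computer: Runtime = 4 h/day × 7 days = 28 h
desktop computer: 0.2 kW × 28 h = 5.6 kWh
space heater: Runtime = 12 h/week × 26 weeks = 312 h
space heater: 1.13 kW × 312 h = 352.56 kWh
Total energy = 398.55 kWh
Cost = 398.55 × $0.39 = $155.43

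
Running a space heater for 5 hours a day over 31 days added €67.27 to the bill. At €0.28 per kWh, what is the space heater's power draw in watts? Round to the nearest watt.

1550 W

Energy = €67.27 ÷ €0.28/kWh = 240.25 kWh
Runtime = 5 h/day × 31 days = 155 h
Power = 240.25 kWh ÷ 155 h = 1.55 kW = 1550 W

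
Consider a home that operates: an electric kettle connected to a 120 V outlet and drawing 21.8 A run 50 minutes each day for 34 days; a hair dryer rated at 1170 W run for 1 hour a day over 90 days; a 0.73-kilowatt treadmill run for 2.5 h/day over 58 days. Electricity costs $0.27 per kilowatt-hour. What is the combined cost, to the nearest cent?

electric kettle: Power = 21.8 A × 120 V = 2616 W = 2.616 kW
electric kettle: Runtime = 50 min × 34 = 1700 min = 28.333333… h
electric kettle: 2.616 kW × 28.333333… h = 74.12 kWh
hair dryer: Runtime = 1 h/day × 90 days = 90 h
hair dryer: 1.17 kW × 90 h = 105.3 kWh
treadmill: Runtime = 2.5 h/day × 58 days = 145 h
treadmill: 0.73 kW × 145 h = 105.85 kWh
Total energy = 285.27 kWh
Cost = 285.27 × $0.27 = $77.02

$77.02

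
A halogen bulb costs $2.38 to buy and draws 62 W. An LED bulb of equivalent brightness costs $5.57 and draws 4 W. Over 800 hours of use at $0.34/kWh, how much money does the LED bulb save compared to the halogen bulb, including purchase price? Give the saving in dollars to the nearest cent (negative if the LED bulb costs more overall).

$12.59

halogen bulb: $2.38 + (62/1000) kW × 800 h × $0.34 = $2.38 + $16.864 = $19.244
LED bulb: $5.57 + (4/1000) kW × 800 h × $0.34 = $5.57 + $1.088 = $6.658
Saving = $19.244 − $6.658 = $12.586 → $12.59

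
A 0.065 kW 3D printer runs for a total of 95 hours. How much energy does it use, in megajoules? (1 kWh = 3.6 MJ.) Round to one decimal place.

Energy = 0.065 kW × 95 h = 6.175 kWh
= 6.175 × 3.6 MJ = 22.2 MJ

22.2 MJ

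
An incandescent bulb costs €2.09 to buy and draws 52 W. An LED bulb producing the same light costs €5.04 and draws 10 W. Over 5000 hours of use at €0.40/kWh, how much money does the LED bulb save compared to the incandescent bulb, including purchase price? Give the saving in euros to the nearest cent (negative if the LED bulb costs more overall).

incandescent bulb: €2.09 + (52/1000) kW × 5000 h × €0.40 = €2.09 + €104 = €106.09
LED bulb: €5.04 + (10/1000) kW × 5000 h × €0.40 = €5.04 + €20 = €25.04
Saving = €106.09 − €25.04 = €81.05

€81.05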